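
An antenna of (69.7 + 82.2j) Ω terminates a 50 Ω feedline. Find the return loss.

Γ = (19.7 + j82.2)/(119.7 + j82.2), |Γ| = 0.582
RL = −20·log₁₀|Γ| = −20·log₁₀(0.582)

RL ≈ 4.7 dB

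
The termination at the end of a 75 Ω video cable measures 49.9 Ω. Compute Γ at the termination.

Γ = (Z_L − Z_0)/(Z_L + Z_0) = (49.9 − 75)/(49.9 + 75) = -25.1/124.9

Γ = -0.201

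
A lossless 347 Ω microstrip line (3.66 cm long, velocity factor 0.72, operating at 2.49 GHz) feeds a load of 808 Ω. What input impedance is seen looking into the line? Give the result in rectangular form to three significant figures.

λ = v/f = 0.72·c / 2.49 GHz = 0.0867 m
βl = 2π·l/λ = 2π × 0.422 = 152°
tan(βl) = tan(152°) = -0.534
Z_in = Z_0·(Z_L + jZ_0·tanβl)/(Z_0 + jZ_L·tanβl)
     = 347·(808 − j185)/(347 − j432)

Z_in ≈ 408 + j322 Ω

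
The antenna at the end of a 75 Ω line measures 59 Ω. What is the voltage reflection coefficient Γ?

Γ = (Z_L − Z_0)/(Z_L + Z_0) = (59 − 75)/(59 + 75) = -16/134

Γ = -0.119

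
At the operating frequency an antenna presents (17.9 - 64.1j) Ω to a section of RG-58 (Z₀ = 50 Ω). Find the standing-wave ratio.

Γ = (Z_L − Z_0)/(Z_L + Z_0) = (-32.1 − j64.1)/(67.9 − j64.1)
|Γ| = 71.7/93.4 = 0.768
VSWR = (1 + |Γ|)/(1 − |Γ|) = 1.77/0.232

VSWR ≈ 7.61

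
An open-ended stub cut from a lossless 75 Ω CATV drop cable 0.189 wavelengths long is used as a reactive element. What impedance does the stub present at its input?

βl = 2π × 0.189 = 68°
tan(βl) = 2.48
For an open-ended stub, Z_in = −jZ_0·cot(βl) = −jZ_0/tan(βl)

Z_in ≈ −j30.2 Ω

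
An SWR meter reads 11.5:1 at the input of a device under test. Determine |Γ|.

|Γ| ≈ 0.84

|Γ| = (S − 1)/(S + 1) = (11.5 − 1)/(11.5 + 1) = 10.5/12.5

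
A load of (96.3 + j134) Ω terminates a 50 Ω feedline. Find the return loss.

Γ = (46.3 + j134)/(146.3 + j134), |Γ| = 0.715
RL = −20·log₁₀|Γ| = −20·log₁₀(0.715)

RL ≈ 2.92 dB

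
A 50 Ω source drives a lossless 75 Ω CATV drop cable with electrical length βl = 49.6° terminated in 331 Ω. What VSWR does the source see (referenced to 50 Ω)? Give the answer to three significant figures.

tan(βl) = 1.17
Z_in = Z_0·(Z_L + jZ_0·tanβl)/(Z_0 + jZ_L·tanβl) = 28.3 − j58.4 Ω
Γ_s = (Z_in − Z_s)/(Z_in + Z_s) = (-21.7 − j58.4)/(78.3 − j58.4), |Γ_s| = 0.638
VSWR = (1 + |Γ_s|)/(1 − |Γ_s|)

VSWR ≈ 4.53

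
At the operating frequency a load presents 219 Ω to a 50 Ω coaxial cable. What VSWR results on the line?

Γ = (219 − 50)/(219 + 50) = 0.628
VSWR = (1 + 0.628)/(1 − 0.628)

VSWR ≈ 4.38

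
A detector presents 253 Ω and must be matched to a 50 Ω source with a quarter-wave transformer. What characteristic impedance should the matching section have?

Z_qwt ≈ 112 Ω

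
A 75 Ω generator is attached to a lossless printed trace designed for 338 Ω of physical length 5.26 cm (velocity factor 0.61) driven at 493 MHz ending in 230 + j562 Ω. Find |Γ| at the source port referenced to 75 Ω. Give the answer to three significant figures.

|Γ| ≈ 0.918

λ = v/f = 0.61·c / 493 MHz = 0.371 m
βl = 2π·l/λ = 2π × 0.142 = 51°
tan(βl) = 1.24
Z_in = Z_0·(Z_L + jZ_0·tanβl)/(Z_0 + jZ_L·tanβl) = 320 − j674 Ω
Γ_s = (Z_in − Z_s)/(Z_in + Z_s) = (245 − j674)/(395 − j674), |Γ_s| = 0.918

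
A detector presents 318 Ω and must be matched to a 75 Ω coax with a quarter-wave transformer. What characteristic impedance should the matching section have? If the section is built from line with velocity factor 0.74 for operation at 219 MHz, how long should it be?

Z_qwt ≈ 154 Ω; length ≈ 25.3 cm

Z_qwt = √(Z_0·R_L) = √(75 × 318) = √23850
λ = 0.74·c/f = 1.01 m, so l = λ/4 = 0.253 m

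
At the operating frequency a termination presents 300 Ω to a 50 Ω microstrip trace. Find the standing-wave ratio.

VSWR ≈ 6

For a purely resistive load, VSWR = R_L/Z_0 or Z_0/R_L (whichever > 1) = 300/50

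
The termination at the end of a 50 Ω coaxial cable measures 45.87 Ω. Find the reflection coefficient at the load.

Γ = -0.0431

Γ = (Z_L − Z_0)/(Z_L + Z_0) = (45.87 − 50)/(45.87 + 50) = -4.13/95.87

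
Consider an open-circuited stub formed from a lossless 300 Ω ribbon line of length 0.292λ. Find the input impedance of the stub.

Z_in ≈ +j81.1 Ω

βl = 2π × 0.292 = 105°
tan(βl) = -3.7
For an open-circuited stub, Z_in = −jZ_0·cot(βl) = −jZ_0/tan(βl)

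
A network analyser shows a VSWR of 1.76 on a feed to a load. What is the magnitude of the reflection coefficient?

|Γ| = (S − 1)/(S + 1) = (1.76 − 1)/(1.76 + 1) = 0.76/2.76

|Γ| ≈ 0.275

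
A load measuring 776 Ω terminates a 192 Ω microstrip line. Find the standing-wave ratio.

VSWR ≈ 4.04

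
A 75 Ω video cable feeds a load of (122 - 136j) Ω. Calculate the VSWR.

Γ = (Z_L − Z_0)/(Z_L + Z_0) = (47 − j136)/(197 − j136)
|Γ| = 144/239 = 0.601
VSWR = (1 + |Γ|)/(1 − |Γ|) = 1.6/0.399

VSWR ≈ 4.01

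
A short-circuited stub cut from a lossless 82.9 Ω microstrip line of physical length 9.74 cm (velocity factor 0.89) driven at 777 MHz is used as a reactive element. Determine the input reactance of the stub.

X_in ≈ -389 Ω (capacitive)

λ = v/f = 0.89·c / 777 MHz = 0.344 m
βl = 2π·l/λ = 2π × 0.283 = 102°
tan(βl) = -4.69
For a short-circuited stub, Z_in = jZ_0·tan(βl)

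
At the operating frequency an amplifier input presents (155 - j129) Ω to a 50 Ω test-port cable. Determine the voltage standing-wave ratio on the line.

VSWR ≈ 5.38

Γ = (Z_L − Z_0)/(Z_L + Z_0) = (105 − j129)/(205 − j129)
|Γ| = 166/242 = 0.687
VSWR = (1 + |Γ|)/(1 − |Γ|) = 1.69/0.313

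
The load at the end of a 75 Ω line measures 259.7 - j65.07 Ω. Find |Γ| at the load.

Γ = (Z_L − Z_0)/(Z_L + Z_0) = (184.7 − j65.07)/(334.7 − j65.07)
|Γ| = 196/341

|Γ| ≈ 0.574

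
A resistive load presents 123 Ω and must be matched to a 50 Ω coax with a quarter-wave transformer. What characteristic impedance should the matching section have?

Z_qwt = √(Z_0·R_L) = √(50 × 123) = √6150

Z_qwt ≈ 78.4 Ω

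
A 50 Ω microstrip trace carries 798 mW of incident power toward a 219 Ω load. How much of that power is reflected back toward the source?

P_reflected ≈ 315 mW

Γ = (219 − 50)/(219 + 50) = 0.628
|Γ|² = 0.395
P_refl = |Γ|²·P_inc = 315 mW, P_del = (1 − |Γ|²)·P_inc = 483 mW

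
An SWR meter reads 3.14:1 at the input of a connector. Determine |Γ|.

|Γ| ≈ 0.517

|Γ| = (S − 1)/(S + 1) = (3.14 − 1)/(3.14 + 1) = 2.14/4.14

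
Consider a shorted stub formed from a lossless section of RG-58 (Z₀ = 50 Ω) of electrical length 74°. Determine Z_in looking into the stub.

Z_in ≈ +j174 Ω

tan(βl) = 3.49
For a shorted stub, Z_in = jZ_0·tan(βl)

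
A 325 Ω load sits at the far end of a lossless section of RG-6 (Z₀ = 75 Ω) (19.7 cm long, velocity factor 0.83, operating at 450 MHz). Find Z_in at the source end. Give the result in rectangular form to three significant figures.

λ = v/f = 0.83·c / 450 MHz = 0.553 m
βl = 2π·l/λ = 2π × 0.356 = 128°
tan(βl) = tan(128°) = -1.27
Z_in = Z_0·(Z_L + jZ_0·tanβl)/(Z_0 + jZ_L·tanβl)
     = 75·(325 − j95.4)/(75 − j413)

Z_in ≈ 27.1 + j54 Ω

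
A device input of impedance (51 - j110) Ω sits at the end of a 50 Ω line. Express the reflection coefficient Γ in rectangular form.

Γ = (Z_L − Z_0)/(Z_L + Z_0) = (1 − j110)/(101 − j110)

Γ ≈ 0.547 − j0.493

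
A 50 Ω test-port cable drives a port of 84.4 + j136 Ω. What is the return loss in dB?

RL ≈ 2.69 dB

Γ = (34.4 + j136)/(134.4 + j136), |Γ| = 0.734
RL = −20·log₁₀|Γ| = −20·log₁₀(0.734)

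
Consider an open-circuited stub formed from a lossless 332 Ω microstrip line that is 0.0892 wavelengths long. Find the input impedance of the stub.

βl = 2π × 0.0892 = 32.1°
tan(βl) = 0.628
For an open-circuited stub, Z_in = −jZ_0·cot(βl) = −jZ_0/tan(βl)

Z_in ≈ −j529 Ω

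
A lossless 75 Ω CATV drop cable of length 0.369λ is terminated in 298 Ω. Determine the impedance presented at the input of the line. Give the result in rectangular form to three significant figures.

Z_in ≈ 33.3 + j61.8 Ω

βl = 2π × 0.369 = 133°
tan(βl) = tan(133°) = -1.08
Z_in = Z_0·(Z_L + jZ_0·tanβl)/(Z_0 + jZ_L·tanβl)
     = 75·(298 − j80.9)/(75 − j321)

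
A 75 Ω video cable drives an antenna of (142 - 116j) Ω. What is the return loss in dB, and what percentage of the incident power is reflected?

RL ≈ 5.28 dB; 29.6% of incident power reflected

Γ = (67 − j116)/(217 − j116), |Γ| = 0.544
RL = −20·log₁₀(0.544) = 5.28 dB
P_refl/P_inc = |Γ|² = 0.296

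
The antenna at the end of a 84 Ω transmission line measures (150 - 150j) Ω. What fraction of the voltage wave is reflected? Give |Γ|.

|Γ| ≈ 0.59

Γ = (Z_L − Z_0)/(Z_L + Z_0) = (66 − j150)/(234 − j150)
|Γ| = 164/278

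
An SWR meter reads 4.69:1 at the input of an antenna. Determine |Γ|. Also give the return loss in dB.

|Γ| ≈ 0.649; return loss ≈ 3.76 dB

|Γ| = (S − 1)/(S + 1) = (4.69 − 1)/(4.69 + 1) = 3.69/5.69
RL = −20·log₁₀|Γ| = −20·log₁₀(0.649)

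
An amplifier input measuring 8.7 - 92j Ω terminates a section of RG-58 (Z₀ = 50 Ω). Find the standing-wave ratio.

Γ = (Z_L − Z_0)/(Z_L + Z_0) = (-41.3 − j92)/(58.7 − j92)
|Γ| = 101/109 = 0.924
VSWR = (1 + |Γ|)/(1 − |Γ|) = 1.92/0.0759

VSWR ≈ 25.3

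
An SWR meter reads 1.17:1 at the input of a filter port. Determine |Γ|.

|Γ| ≈ 0.0783

|Γ| = (S − 1)/(S + 1) = (1.17 − 1)/(1.17 + 1) = 0.17/2.17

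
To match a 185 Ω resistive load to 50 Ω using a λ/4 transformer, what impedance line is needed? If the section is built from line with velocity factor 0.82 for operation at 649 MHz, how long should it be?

Z_qwt = √(Z_0·R_L) = √(50 × 185) = √9250
λ = 0.82·c/f = 0.379 m, so l = λ/4 = 0.0948 m

Z_qwt ≈ 96.2 Ω; length ≈ 9.48 cm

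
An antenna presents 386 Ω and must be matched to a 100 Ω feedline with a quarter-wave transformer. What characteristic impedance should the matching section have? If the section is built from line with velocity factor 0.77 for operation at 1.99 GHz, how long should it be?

Z_qwt ≈ 196 Ω; length ≈ 2.9 cm

Z_qwt = √(Z_0·R_L) = √(100 × 386) = √38600
λ = 0.77·c/f = 0.116 m, so l = λ/4 = 0.029 m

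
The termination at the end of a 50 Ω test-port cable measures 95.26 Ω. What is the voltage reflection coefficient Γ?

Γ = (Z_L − Z_0)/(Z_L + Z_0) = (95.26 − 50)/(95.26 + 50) = 45.26/145.3

Γ = 0.312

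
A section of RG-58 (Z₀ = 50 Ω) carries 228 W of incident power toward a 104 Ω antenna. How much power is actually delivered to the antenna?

Γ = (104 − 50)/(104 + 50) = 0.351
|Γ|² = 0.123
P_refl = |Γ|²·P_inc = 28 W, P_del = (1 − |Γ|²)·P_inc = 200 W

P_delivered ≈ 200 W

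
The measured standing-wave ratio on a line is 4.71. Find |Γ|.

|Γ| ≈ 0.65

|Γ| = (S − 1)/(S + 1) = (4.71 − 1)/(4.71 + 1) = 3.71/5.71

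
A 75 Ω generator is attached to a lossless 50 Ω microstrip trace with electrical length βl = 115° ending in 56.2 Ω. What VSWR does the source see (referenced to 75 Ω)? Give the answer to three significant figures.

tan(βl) = -2.14
Z_in = Z_0·(Z_L + jZ_0·tanβl)/(Z_0 + jZ_L·tanβl) = 46.2 + j4.15 Ω
Γ_s = (Z_in − Z_s)/(Z_in + Z_s) = (-28.8 + j4.15)/(121 + j4.15), |Γ_s| = 0.24
VSWR = (1 + |Γ_s|)/(1 − |Γ_s|)

VSWR ≈ 1.63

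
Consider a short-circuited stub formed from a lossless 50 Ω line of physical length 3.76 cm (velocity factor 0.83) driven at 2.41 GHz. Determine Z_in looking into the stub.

λ = v/f = 0.83·c / 2.41 GHz = 0.103 m
βl = 2π·l/λ = 2π × 0.364 = 131°
tan(βl) = -1.15
For a short-circuited stub, Z_in = jZ_0·tan(βl)

Z_in ≈ −j57.5 Ω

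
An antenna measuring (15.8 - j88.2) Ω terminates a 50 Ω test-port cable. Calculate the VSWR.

VSWR ≈ 13.3

Γ = (Z_L − Z_0)/(Z_L + Z_0) = (-34.2 − j88.2)/(65.8 − j88.2)
|Γ| = 94.6/110 = 0.86
VSWR = (1 + |Γ|)/(1 − |Γ|) = 1.86/0.14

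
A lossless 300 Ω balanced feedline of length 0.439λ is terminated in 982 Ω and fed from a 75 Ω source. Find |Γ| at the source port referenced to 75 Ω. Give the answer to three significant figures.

|Γ| ≈ 0.84

βl = 2π × 0.439 = 158°
tan(βl) = -0.403
Z_in = Z_0·(Z_L + jZ_0·tanβl)/(Z_0 + jZ_L·tanβl) = 416 + j429 Ω
Γ_s = (Z_in − Z_s)/(Z_in + Z_s) = (341 + j429)/(491 + j429), |Γ_s| = 0.84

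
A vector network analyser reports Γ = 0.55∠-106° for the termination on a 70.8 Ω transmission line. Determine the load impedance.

Z_L ≈ 30.8 − j46.6 Ω

Z_L = Z_0·(1 + Γ)/(1 − Γ) = 70.8·(0.848 − j0.529)/(1.15 + j0.529)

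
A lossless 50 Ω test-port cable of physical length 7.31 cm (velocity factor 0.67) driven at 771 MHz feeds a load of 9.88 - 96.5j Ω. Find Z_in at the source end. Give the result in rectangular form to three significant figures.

Z_in ≈ 3.35 + j39.2 Ω

λ = v/f = 0.67·c / 771 MHz = 0.261 m
βl = 2π·l/λ = 2π × 0.28 = 101°
tan(βl) = tan(101°) = -5.17
Z_in = Z_0·(Z_L + jZ_0·tanβl)/(Z_0 + jZ_L·tanβl)
     = 50·(9.88 − j355)/(-449 − j51.1)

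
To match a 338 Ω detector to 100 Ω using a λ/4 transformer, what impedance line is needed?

Z_qwt = √(Z_0·R_L) = √(100 × 338) = √33800

Z_qwt ≈ 184 Ω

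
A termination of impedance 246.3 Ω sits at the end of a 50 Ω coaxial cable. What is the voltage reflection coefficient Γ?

Γ = 0.663

Γ = (Z_L − Z_0)/(Z_L + Z_0) = (246.3 − 50)/(246.3 + 50) = 196.3/296.3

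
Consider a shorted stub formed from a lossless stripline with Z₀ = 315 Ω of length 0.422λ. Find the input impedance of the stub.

Z_in ≈ −j168 Ω

βl = 2π × 0.422 = 152°
tan(βl) = -0.534
For a shorted stub, Z_in = jZ_0·tan(βl)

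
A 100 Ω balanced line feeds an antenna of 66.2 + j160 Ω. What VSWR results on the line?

VSWR ≈ 5.87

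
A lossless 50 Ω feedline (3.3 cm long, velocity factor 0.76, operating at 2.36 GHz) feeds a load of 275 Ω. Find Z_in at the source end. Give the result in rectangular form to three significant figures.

λ = v/f = 0.76·c / 2.36 GHz = 0.0966 m
βl = 2π·l/λ = 2π × 0.342 = 123°
tan(βl) = tan(123°) = -1.54
Z_in = Z_0·(Z_L + jZ_0·tanβl)/(Z_0 + jZ_L·tanβl)
     = 50·(275 − j77.1)/(50 − j424)

Z_in ≈ 12.7 + j30.9 Ω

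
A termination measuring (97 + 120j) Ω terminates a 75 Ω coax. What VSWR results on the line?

Γ = (Z_L − Z_0)/(Z_L + Z_0) = (22 + j120)/(172 + j120)
|Γ| = 122/210 = 0.582
VSWR = (1 + |Γ|)/(1 − |Γ|) = 1.58/0.418

VSWR ≈ 3.78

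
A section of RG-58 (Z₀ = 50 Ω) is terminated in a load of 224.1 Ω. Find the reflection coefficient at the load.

Γ = (Z_L − Z_0)/(Z_L + Z_0) = (224.1 − 50)/(224.1 + 50) = 174.1/274.1

Γ = 0.635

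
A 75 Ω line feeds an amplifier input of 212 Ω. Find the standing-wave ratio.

Γ = (212 − 75)/(212 + 75) = 0.477
VSWR = (1 + 0.477)/(1 − 0.477)

VSWR ≈ 2.83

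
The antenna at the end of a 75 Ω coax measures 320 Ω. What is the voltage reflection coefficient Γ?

Γ = 0.62

Γ = (Z_L − Z_0)/(Z_L + Z_0) = (320 − 75)/(320 + 75) = 245/395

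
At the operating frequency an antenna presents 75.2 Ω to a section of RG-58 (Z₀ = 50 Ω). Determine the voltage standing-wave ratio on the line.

Γ = (75.2 − 50)/(75.2 + 50) = 0.201
VSWR = (1 + 0.201)/(1 − 0.201)

VSWR ≈ 1.5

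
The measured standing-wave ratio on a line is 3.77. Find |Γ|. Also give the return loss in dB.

|Γ| ≈ 0.581; return loss ≈ 4.72 dB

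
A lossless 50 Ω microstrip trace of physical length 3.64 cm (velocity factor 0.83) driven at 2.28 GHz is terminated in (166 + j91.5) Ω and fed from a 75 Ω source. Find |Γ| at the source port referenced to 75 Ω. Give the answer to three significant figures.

λ = v/f = 0.83·c / 2.28 GHz = 0.109 m
βl = 2π·l/λ = 2π × 0.333 = 120°
tan(βl) = -1.73
Z_in = Z_0·(Z_L + jZ_0·tanβl)/(Z_0 + jZ_L·tanβl) = 13.2 + j19.3 Ω
Γ_s = (Z_in − Z_s)/(Z_in + Z_s) = (-61.8 + j19.3)/(88.2 + j19.3), |Γ_s| = 0.718

|Γ| ≈ 0.718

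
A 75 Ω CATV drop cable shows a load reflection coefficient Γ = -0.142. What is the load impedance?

Z_L ≈ 56.3 Ω

Z_L = Z_0·(1 + Γ)/(1 − Γ) = 75·(0.858)/(1.14)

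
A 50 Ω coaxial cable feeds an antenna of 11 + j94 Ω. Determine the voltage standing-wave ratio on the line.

VSWR ≈ 20.8

Γ = (Z_L − Z_0)/(Z_L + Z_0) = (-39 + j94)/(61 + j94)
|Γ| = 102/112 = 0.908
VSWR = (1 + |Γ|)/(1 − |Γ|) = 1.91/0.0918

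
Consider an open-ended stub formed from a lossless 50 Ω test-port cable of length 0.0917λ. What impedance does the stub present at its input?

βl = 2π × 0.0917 = 33°
tan(βl) = 0.65
For an open-ended stub, Z_in = −jZ_0·cot(βl) = −jZ_0/tan(βl)

Z_in ≈ −j77 Ω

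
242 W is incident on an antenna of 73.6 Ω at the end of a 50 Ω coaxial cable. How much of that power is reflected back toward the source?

P_reflected ≈ 8.82 W

Γ = (73.6 − 50)/(73.6 + 50) = 0.191
|Γ|² = 0.0365
P_refl = |Γ|²·P_inc = 8.82 W, P_del = (1 − |Γ|²)·P_inc = 233 W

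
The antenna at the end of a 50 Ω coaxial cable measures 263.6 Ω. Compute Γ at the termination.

Γ = 0.681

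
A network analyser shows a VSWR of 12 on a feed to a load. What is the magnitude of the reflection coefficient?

|Γ| ≈ 0.846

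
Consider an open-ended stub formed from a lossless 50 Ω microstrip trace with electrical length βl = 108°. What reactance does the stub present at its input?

tan(βl) = -3.08
For an open-ended stub, Z_in = −jZ_0·cot(βl) = −jZ_0/tan(βl)

X_in ≈ 16.2 Ω (inductive)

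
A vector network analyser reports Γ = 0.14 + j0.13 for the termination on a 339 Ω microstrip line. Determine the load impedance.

Z_L ≈ 432 + j117 Ω

Z_L = Z_0·(1 + Γ)/(1 − Γ) = 339·(1.14 + j0.13)/(0.86 − j0.13)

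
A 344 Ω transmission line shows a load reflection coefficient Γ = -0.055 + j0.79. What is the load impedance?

Z_L = Z_0·(1 + Γ)/(1 − Γ) = 344·(0.945 + j0.79)/(1.05 − j0.79)

Z_L ≈ 73.8 + j313 Ω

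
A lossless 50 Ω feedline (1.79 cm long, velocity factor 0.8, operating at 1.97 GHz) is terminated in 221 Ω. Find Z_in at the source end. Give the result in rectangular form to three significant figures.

λ = v/f = 0.8·c / 1.97 GHz = 0.122 m
βl = 2π·l/λ = 2π × 0.147 = 52.9°
tan(βl) = tan(52.9°) = 1.32
Z_in = Z_0·(Z_L + jZ_0·tanβl)/(Z_0 + jZ_L·tanβl)
     = 50·(221 + j66.1)/(50 + j292)

Z_in ≈ 17.3 − j34.9 Ω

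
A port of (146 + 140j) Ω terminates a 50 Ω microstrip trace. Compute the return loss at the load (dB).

RL ≈ 3.04 dB

Γ = (96 + j140)/(196 + j140), |Γ| = 0.705
RL = −20·log₁₀|Γ| = −20·log₁₀(0.705)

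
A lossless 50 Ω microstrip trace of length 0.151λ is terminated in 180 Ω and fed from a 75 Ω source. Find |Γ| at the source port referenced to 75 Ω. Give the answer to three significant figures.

βl = 2π × 0.151 = 54.4°
tan(βl) = 1.39
Z_in = Z_0·(Z_L + jZ_0·tanβl)/(Z_0 + jZ_L·tanβl) = 20.2 − j31.8 Ω
Γ_s = (Z_in − Z_s)/(Z_in + Z_s) = (-54.8 − j31.8)/(95.2 − j31.8), |Γ_s| = 0.631

|Γ| ≈ 0.631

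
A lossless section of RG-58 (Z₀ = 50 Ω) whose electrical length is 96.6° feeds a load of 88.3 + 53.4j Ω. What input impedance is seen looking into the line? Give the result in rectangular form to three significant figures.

tan(βl) = tan(96.6°) = -8.64
Z_in = Z_0·(Z_L + jZ_0·tanβl)/(Z_0 + jZ_L·tanβl)
     = 50·(88.3 − j379)/(512 − j763)

Z_in ≈ 19.8 − j7.48 Ω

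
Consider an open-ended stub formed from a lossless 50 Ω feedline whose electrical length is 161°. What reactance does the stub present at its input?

X_in ≈ 145 Ω (inductive)

tan(βl) = -0.344
For an open-ended stub, Z_in = −jZ_0·cot(βl) = −jZ_0/tan(βl)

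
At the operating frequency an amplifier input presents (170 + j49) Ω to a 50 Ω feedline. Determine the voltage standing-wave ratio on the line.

Γ = (Z_L − Z_0)/(Z_L + Z_0) = (120 + j49)/(220 + j49)
|Γ| = 130/225 = 0.575
VSWR = (1 + |Γ|)/(1 − |Γ|) = 1.58/0.425

VSWR ≈ 3.71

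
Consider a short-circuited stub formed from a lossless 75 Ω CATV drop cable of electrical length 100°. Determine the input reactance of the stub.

X_in ≈ -425 Ω (capacitive)

tan(βl) = -5.67
For a short-circuited stub, Z_in = jZ_0·tan(βl)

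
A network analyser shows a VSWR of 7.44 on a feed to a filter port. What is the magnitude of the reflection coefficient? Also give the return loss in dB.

|Γ| ≈ 0.763; return loss ≈ 2.35 dB

|Γ| = (S − 1)/(S + 1) = (7.44 − 1)/(7.44 + 1) = 6.44/8.44
RL = −20·log₁₀|Γ| = −20·log₁₀(0.763)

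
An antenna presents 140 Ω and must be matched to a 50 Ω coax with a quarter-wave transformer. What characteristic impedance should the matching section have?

Z_qwt ≈ 83.7 Ω

Z_qwt = √(Z_0·R_L) = √(50 × 140) = √7000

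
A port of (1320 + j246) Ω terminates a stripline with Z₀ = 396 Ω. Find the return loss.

RL ≈ 5.17 dB

Γ = (924 + j246)/(1716 + j246), |Γ| = 0.552
RL = −20·log₁₀|Γ| = −20·log₁₀(0.552)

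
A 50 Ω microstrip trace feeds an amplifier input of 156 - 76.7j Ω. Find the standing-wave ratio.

VSWR ≈ 3.94

Γ = (Z_L − Z_0)/(Z_L + Z_0) = (106 − j76.7)/(206 − j76.7)
|Γ| = 131/220 = 0.595
VSWR = (1 + |Γ|)/(1 − |Γ|) = 1.6/0.405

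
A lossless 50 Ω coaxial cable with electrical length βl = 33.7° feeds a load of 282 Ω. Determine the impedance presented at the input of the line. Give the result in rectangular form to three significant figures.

tan(βl) = tan(33.7°) = 0.667
Z_in = Z_0·(Z_L + jZ_0·tanβl)/(Z_0 + jZ_L·tanβl)
     = 50·(282 + j33.3)/(50 + j188)

Z_in ≈ 26.9 − j67.8 Ω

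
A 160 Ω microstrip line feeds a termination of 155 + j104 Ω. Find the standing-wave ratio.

VSWR ≈ 1.91

Γ = (Z_L − Z_0)/(Z_L + Z_0) = (-5 + j104)/(315 + j104)
|Γ| = 104/332 = 0.314
VSWR = (1 + |Γ|)/(1 − |Γ|) = 1.31/0.686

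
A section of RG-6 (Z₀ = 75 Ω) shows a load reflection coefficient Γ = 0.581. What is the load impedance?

Z_L = Z_0·(1 + Γ)/(1 − Γ) = 75·(1.58)/(0.419)

Z_L ≈ 283 Ω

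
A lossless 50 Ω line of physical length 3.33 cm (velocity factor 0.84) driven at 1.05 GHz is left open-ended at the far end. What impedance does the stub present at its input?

λ = v/f = 0.84·c / 1.05 GHz = 0.24 m
βl = 2π·l/λ = 2π × 0.139 = 50°
tan(βl) = 1.19
For an open-ended stub, Z_in = −jZ_0·cot(βl) = −jZ_0/tan(βl)

Z_in ≈ −j42 Ω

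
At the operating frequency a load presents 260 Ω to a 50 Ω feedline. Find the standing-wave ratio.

Γ = (260 − 50)/(260 + 50) = 0.677
VSWR = (1 + 0.677)/(1 − 0.677)

VSWR ≈ 5.2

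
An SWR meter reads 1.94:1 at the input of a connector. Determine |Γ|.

|Γ| = (S − 1)/(S + 1) = (1.94 − 1)/(1.94 + 1) = 0.94/2.94

|Γ| ≈ 0.32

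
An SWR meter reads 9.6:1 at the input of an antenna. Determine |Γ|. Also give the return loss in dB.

|Γ| ≈ 0.811; return loss ≈ 1.82 dB

|Γ| = (S − 1)/(S + 1) = (9.6 − 1)/(9.6 + 1) = 8.6/10.6
RL = −20·log₁₀|Γ| = −20·log₁₀(0.811)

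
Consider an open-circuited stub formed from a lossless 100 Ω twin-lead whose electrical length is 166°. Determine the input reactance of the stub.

X_in ≈ 401 Ω (inductive)

tan(βl) = -0.249
For an open-circuited stub, Z_in = −jZ_0·cot(βl) = −jZ_0/tan(βl)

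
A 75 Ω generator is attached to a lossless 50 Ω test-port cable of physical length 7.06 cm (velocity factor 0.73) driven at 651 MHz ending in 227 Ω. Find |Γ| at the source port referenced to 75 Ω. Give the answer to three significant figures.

|Γ| ≈ 0.736

λ = v/f = 0.73·c / 651 MHz = 0.336 m
βl = 2π·l/λ = 2π × 0.21 = 75.6°
tan(βl) = 3.88
Z_in = Z_0·(Z_L + jZ_0·tanβl)/(Z_0 + jZ_L·tanβl) = 11.7 − j12.2 Ω
Γ_s = (Z_in − Z_s)/(Z_in + Z_s) = (-63.3 − j12.2)/(86.7 − j12.2), |Γ_s| = 0.736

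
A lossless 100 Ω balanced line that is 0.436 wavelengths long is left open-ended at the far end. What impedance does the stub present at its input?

Z_in ≈ +j235 Ω

βl = 2π × 0.436 = 157°
tan(βl) = -0.425
For an open-ended stub, Z_in = −jZ_0·cot(βl) = −jZ_0/tan(βl)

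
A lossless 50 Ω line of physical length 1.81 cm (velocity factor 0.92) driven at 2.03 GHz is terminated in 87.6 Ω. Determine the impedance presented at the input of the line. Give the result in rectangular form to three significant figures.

λ = v/f = 0.92·c / 2.03 GHz = 0.136 m
βl = 2π·l/λ = 2π × 0.133 = 47.9°
tan(βl) = tan(47.9°) = 1.11
Z_in = Z_0·(Z_L + jZ_0·tanβl)/(Z_0 + jZ_L·tanβl)
     = 50·(87.6 + j55.4)/(50 + j97)

Z_in ≈ 40.9 − j24 Ω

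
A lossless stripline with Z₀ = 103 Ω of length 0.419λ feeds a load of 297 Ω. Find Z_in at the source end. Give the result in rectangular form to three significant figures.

Z_in ≈ 109 + j117 Ω

βl = 2π × 0.419 = 151°
tan(βl) = tan(151°) = -0.558
Z_in = Z_0·(Z_L + jZ_0·tanβl)/(Z_0 + jZ_L·tanβl)
     = 103·(297 − j57.5)/(103 − j166)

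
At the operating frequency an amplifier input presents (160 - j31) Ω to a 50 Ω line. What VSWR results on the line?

VSWR ≈ 3.33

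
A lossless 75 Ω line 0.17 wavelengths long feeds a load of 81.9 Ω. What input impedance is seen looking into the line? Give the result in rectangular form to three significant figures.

Z_in ≈ 71.4 − j5.31 Ω

βl = 2π × 0.17 = 61.2°
tan(βl) = tan(61.2°) = 1.82
Z_in = Z_0·(Z_L + jZ_0·tanβl)/(Z_0 + jZ_L·tanβl)
     = 75·(81.9 + j136)/(75 + j149)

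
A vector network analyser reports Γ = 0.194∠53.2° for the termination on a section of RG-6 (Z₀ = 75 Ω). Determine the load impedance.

Z_L = Z_0·(1 + Γ)/(1 − Γ) = 75·(1.12 + j0.155)/(0.884 − j0.155)

Z_L ≈ 89.6 + j28.9 Ω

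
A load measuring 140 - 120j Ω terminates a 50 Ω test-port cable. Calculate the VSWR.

Γ = (Z_L − Z_0)/(Z_L + Z_0) = (90 − j120)/(190 − j120)
|Γ| = 150/225 = 0.667
VSWR = (1 + |Γ|)/(1 − |Γ|) = 1.67/0.333

VSWR ≈ 5.01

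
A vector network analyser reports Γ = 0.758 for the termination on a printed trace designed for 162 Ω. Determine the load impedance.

Z_L = Z_0·(1 + Γ)/(1 − Γ) = 162·(1.76)/(0.242)

Z_L ≈ 1180 Ω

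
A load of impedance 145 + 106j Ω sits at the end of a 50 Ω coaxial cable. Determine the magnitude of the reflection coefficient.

|Γ| ≈ 0.641

Γ = (Z_L − Z_0)/(Z_L + Z_0) = (95 + j106)/(195 + j106)
|Γ| = 142/222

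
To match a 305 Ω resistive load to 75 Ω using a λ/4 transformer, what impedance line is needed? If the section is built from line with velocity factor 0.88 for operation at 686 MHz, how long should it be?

Z_qwt ≈ 151 Ω; length ≈ 9.62 cm

Z_qwt = √(Z_0·R_L) = √(75 × 305) = √22880
λ = 0.88·c/f = 0.385 m, so l = λ/4 = 0.0962 m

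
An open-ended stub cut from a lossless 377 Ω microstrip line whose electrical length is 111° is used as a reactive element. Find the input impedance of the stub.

tan(βl) = -2.61
For an open-ended stub, Z_in = −jZ_0·cot(βl) = −jZ_0/tan(βl)

Z_in ≈ +j145 Ω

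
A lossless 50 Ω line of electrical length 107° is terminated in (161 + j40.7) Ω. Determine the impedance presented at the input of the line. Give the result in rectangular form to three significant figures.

Z_in ≈ 15.1 + j10 Ω

tan(βl) = tan(107°) = -3.27
Z_in = Z_0·(Z_L + jZ_0·tanβl)/(Z_0 + jZ_L·tanβl)
     = 50·(161 − j123)/(183 − j527)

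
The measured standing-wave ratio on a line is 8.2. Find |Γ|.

|Γ| = (S − 1)/(S + 1) = (8.2 − 1)/(8.2 + 1) = 7.2/9.2

|Γ| ≈ 0.783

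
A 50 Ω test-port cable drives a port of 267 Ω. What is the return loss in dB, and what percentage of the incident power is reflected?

RL ≈ 3.29 dB; 46.9% of incident power reflected

Γ = (267 − 50)/(267 + 50) = 0.685
RL = −20·log₁₀(0.685) = 3.29 dB
P_refl/P_inc = |Γ|² = 0.469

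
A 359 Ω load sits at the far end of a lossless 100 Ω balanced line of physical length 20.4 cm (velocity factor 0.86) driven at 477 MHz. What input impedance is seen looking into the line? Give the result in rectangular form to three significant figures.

Z_in ≈ 52.9 + j87.6 Ω

λ = v/f = 0.86·c / 477 MHz = 0.541 m
βl = 2π·l/λ = 2π × 0.377 = 136°
tan(βl) = tan(136°) = -0.973
Z_in = Z_0·(Z_L + jZ_0·tanβl)/(Z_0 + jZ_L·tanβl)
     = 100·(359 − j97.3)/(100 − j349)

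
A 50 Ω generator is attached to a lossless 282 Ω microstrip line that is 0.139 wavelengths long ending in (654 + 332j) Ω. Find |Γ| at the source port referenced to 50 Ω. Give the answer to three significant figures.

|Γ| ≈ 0.836

βl = 2π × 0.139 = 50°
tan(βl) = 1.19
Z_in = Z_0·(Z_L + jZ_0·tanβl)/(Z_0 + jZ_L·tanβl) = 203 − j266 Ω
Γ_s = (Z_in − Z_s)/(Z_in + Z_s) = (153 − j266)/(253 − j266), |Γ_s| = 0.836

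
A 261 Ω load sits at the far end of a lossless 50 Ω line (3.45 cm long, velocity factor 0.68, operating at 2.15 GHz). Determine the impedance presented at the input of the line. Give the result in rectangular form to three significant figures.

λ = v/f = 0.68·c / 2.15 GHz = 0.0949 m
βl = 2π·l/λ = 2π × 0.364 = 131°
tan(βl) = tan(131°) = -1.15
Z_in = Z_0·(Z_L + jZ_0·tanβl)/(Z_0 + jZ_L·tanβl)
     = 50·(261 − j57.7)/(50 − j301)

Z_in ≈ 16.3 + j40.6 Ω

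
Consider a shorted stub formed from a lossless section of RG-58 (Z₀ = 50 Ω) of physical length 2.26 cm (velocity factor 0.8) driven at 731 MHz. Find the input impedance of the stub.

Z_in ≈ +j23.1 Ω

λ = v/f = 0.8·c / 731 MHz = 0.328 m
βl = 2π·l/λ = 2π × 0.0688 = 24.8°
tan(βl) = 0.462
For a shorted stub, Z_in = jZ_0·tan(βl)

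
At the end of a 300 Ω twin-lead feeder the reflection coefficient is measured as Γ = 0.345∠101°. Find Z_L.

Z_L = Z_0·(1 + Γ)/(1 − Γ) = 300·(0.934 + j0.339)/(1.07 − j0.339)

Z_L ≈ 211 + j162 Ω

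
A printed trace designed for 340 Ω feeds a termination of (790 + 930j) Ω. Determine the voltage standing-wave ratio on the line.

Γ = (Z_L − Z_0)/(Z_L + Z_0) = (450 + j930)/(1130 + j930)
|Γ| = 1030/1460 = 0.706
VSWR = (1 + |Γ|)/(1 − |Γ|) = 1.71/0.294

VSWR ≈ 5.8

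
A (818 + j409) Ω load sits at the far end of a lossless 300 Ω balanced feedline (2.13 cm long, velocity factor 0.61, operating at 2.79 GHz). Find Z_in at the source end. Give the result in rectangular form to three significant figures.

λ = v/f = 0.61·c / 2.79 GHz = 0.0656 m
βl = 2π·l/λ = 2π × 0.325 = 117°
tan(βl) = tan(117°) = -1.97
Z_in = Z_0·(Z_L + jZ_0·tanβl)/(Z_0 + jZ_L·tanβl)
     = 300·(818 − j182)/(1110 − j1610)

Z_in ≈ 94.1 + j87.7 Ω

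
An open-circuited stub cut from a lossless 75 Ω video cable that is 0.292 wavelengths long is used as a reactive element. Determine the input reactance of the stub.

X_in ≈ 20.3 Ω (inductive)

βl = 2π × 0.292 = 105°
tan(βl) = -3.7
For an open-circuited stub, Z_in = −jZ_0·cot(βl) = −jZ_0/tan(βl)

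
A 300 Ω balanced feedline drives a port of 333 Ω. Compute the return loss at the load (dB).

RL ≈ 25.7 dB

Γ = (333 − 300)/(333 + 300) = 0.0521
RL = −20·log₁₀|Γ| = −20·log₁₀(0.0521)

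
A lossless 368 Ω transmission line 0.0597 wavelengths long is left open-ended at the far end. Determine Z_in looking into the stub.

βl = 2π × 0.0597 = 21.5°
tan(βl) = 0.394
For an open-ended stub, Z_in = −jZ_0·cot(βl) = −jZ_0/tan(βl)

Z_in ≈ −j935 Ω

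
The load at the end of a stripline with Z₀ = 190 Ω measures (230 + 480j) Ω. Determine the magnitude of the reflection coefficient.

|Γ| ≈ 0.755

Γ = (Z_L − Z_0)/(Z_L + Z_0) = (40 + j480)/(420 + j480)
|Γ| = 482/638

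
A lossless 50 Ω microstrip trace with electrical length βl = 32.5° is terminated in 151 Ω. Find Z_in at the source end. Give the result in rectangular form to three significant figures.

tan(βl) = tan(32.5°) = 0.637
Z_in = Z_0·(Z_L + jZ_0·tanβl)/(Z_0 + jZ_L·tanβl)
     = 50·(151 + j31.9)/(50 + j96.2)

Z_in ≈ 45.2 − j55 Ω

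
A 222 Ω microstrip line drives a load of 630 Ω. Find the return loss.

Γ = (630 − 222)/(630 + 222) = 0.479
RL = −20·log₁₀|Γ| = −20·log₁₀(0.479)

RL ≈ 6.4 dB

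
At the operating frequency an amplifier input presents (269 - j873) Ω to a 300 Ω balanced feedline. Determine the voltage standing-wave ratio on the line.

VSWR ≈ 11.4

Γ = (Z_L − Z_0)/(Z_L + Z_0) = (-31 − j873)/(569 − j873)
|Γ| = 874/1040 = 0.838
VSWR = (1 + |Γ|)/(1 − |Γ|) = 1.84/0.162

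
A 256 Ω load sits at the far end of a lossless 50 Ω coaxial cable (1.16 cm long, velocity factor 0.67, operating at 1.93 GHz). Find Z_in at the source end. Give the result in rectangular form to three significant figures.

Z_in ≈ 22.3 − j54.2 Ω

λ = v/f = 0.67·c / 1.93 GHz = 0.104 m
βl = 2π·l/λ = 2π × 0.111 = 40.1°
tan(βl) = tan(40.1°) = 0.842
Z_in = Z_0·(Z_L + jZ_0·tanβl)/(Z_0 + jZ_L·tanβl)
     = 50·(256 + j42.1)/(50 + j216)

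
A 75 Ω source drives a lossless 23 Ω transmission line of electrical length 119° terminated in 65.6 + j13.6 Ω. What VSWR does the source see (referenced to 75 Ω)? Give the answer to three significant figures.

VSWR ≈ 8.39

tan(βl) = -1.8
Z_in = Z_0·(Z_L + jZ_0·tanβl)/(Z_0 + jZ_L·tanβl) = 9.08 + j9.1 Ω
Γ_s = (Z_in − Z_s)/(Z_in + Z_s) = (-65.9 + j9.1)/(84.1 + j9.1), |Γ_s| = 0.787
VSWR = (1 + |Γ_s|)/(1 − |Γ_s|)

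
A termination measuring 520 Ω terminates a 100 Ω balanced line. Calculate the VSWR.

Γ = (520 − 100)/(520 + 100) = 0.677
VSWR = (1 + 0.677)/(1 − 0.677)

VSWR ≈ 5.2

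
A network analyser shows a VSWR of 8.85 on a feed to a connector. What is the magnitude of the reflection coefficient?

|Γ| = (S − 1)/(S + 1) = (8.85 − 1)/(8.85 + 1) = 7.85/9.85

|Γ| ≈ 0.797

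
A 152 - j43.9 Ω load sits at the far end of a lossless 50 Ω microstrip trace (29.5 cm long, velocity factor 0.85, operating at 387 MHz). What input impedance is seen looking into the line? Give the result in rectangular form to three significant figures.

Z_in ≈ 108 + j73.4 Ω

λ = v/f = 0.85·c / 387 MHz = 0.659 m
βl = 2π·l/λ = 2π × 0.448 = 161°
tan(βl) = tan(161°) = -0.341
Z_in = Z_0·(Z_L + jZ_0·tanβl)/(Z_0 + jZ_L·tanβl)
     = 50·(152 − j60.9)/(35 − j51.8)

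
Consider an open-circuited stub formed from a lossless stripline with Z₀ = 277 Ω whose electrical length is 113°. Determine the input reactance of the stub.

tan(βl) = -2.36
For an open-circuited stub, Z_in = −jZ_0·cot(βl) = −jZ_0/tan(βl)

X_in ≈ 118 Ω (inductive)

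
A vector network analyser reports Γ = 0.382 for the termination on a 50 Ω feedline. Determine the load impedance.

Z_L = Z_0·(1 + Γ)/(1 − Γ) = 50·(1.38)/(0.618)

Z_L ≈ 112 Ω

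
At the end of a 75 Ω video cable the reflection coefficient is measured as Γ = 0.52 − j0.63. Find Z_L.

Z_L ≈ 39.8 − j151 Ω

Z_L = Z_0·(1 + Γ)/(1 − Γ) = 75·(1.52 − j0.63)/(0.48 + j0.63)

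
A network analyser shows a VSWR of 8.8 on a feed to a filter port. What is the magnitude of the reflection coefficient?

|Γ| ≈ 0.796

|Γ| = (S − 1)/(S + 1) = (8.8 − 1)/(8.8 + 1) = 7.8/9.8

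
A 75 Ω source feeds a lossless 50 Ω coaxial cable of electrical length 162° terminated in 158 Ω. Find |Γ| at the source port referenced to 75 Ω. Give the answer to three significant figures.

|Γ| ≈ 0.41

tan(βl) = -0.325
Z_in = Z_0·(Z_L + jZ_0·tanβl)/(Z_0 + jZ_L·tanβl) = 85 + j71.1 Ω
Γ_s = (Z_in − Z_s)/(Z_in + Z_s) = (10 + j71.1)/(160 + j71.1), |Γ_s| = 0.41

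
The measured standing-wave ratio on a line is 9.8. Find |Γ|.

|Γ| = (S − 1)/(S + 1) = (9.8 − 1)/(9.8 + 1) = 8.8/10.8

|Γ| ≈ 0.815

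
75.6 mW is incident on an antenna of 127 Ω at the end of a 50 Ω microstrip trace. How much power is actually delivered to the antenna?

P_delivered ≈ 61.3 mW

Γ = (127 − 50)/(127 + 50) = 0.435
|Γ|² = 0.189
P_refl = |Γ|²·P_inc = 14.3 mW, P_del = (1 − |Γ|²)·P_inc = 61.3 mW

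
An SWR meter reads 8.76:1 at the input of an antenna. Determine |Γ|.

|Γ| ≈ 0.795

|Γ| = (S − 1)/(S + 1) = (8.76 − 1)/(8.76 + 1) = 7.76/9.76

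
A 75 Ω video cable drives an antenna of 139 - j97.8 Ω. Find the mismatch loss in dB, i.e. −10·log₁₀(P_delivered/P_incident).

Γ = (64 − j97.8)/(214 − j97.8), |Γ| = 0.497
|Γ|² = 0.247, so P_del/P_inc = 1 − |Γ|² = 0.753
ML = −10·log₁₀(1 − |Γ|²)

mismatch loss ≈ 1.23 dB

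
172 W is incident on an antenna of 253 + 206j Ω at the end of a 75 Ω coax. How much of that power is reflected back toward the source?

|Γ| = |(178 + j206)/(328 + j206)| = 0.703
|Γ|² = 0.494
P_refl = |Γ|²·P_inc = 85 W, P_del = (1 − |Γ|²)·P_inc = 87 W

P_reflected ≈ 85 W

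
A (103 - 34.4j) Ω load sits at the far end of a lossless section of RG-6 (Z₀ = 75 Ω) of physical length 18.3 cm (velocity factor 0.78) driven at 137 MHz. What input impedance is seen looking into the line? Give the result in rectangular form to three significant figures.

λ = v/f = 0.78·c / 137 MHz = 1.71 m
βl = 2π·l/λ = 2π × 0.107 = 38.6°
tan(βl) = tan(38.6°) = 0.797
Z_in = Z_0·(Z_L + jZ_0·tanβl)/(Z_0 + jZ_L·tanβl)
     = 75·(103 + j25.4)/(102 + j82.1)

Z_in ≈ 55 − j25.5 Ω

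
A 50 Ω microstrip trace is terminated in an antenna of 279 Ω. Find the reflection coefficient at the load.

Γ = 0.696

Γ = (Z_L − Z_0)/(Z_L + Z_0) = (279 − 50)/(279 + 50) = 229/329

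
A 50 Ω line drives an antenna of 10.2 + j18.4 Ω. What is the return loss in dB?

Γ = (-39.8 + j18.4)/(60.2 + j18.4), |Γ| = 0.697
RL = −20·log₁₀|Γ| = −20·log₁₀(0.697)

RL ≈ 3.14 dB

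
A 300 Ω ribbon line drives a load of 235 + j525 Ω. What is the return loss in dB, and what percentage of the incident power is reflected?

Γ = (-65 + j525)/(535 + j525), |Γ| = 0.706
RL = −20·log₁₀(0.706) = 3.03 dB
P_refl/P_inc = |Γ|² = 0.498

RL ≈ 3.03 dB; 49.8% of incident power reflected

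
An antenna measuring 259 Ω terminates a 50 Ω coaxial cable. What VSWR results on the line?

VSWR ≈ 5.18

Γ = (259 − 50)/(259 + 50) = 0.676
VSWR = (1 + 0.676)/(1 − 0.676)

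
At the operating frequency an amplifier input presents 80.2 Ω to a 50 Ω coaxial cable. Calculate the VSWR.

VSWR ≈ 1.6

Γ = (80.2 − 50)/(80.2 + 50) = 0.232
VSWR = (1 + 0.232)/(1 − 0.232)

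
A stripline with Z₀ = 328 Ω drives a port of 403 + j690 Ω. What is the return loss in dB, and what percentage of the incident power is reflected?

Γ = (75 + j690)/(731 + j690), |Γ| = 0.69
RL = −20·log₁₀(0.69) = 3.22 dB
P_refl/P_inc = |Γ|² = 0.477

RL ≈ 3.22 dB; 47.7% of incident power reflected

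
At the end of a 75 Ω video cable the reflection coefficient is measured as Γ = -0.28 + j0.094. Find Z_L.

Z_L ≈ 41.6 + j8.56 Ω

Z_L = Z_0·(1 + Γ)/(1 − Γ) = 75·(0.72 + j0.094)/(1.28 − j0.094)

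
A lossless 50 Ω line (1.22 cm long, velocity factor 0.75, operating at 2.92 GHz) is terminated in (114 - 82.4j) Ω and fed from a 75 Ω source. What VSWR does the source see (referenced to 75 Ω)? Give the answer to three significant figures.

VSWR ≈ 5.1

λ = v/f = 0.75·c / 2.92 GHz = 0.0771 m
βl = 2π·l/λ = 2π × 0.158 = 57°
tan(βl) = 1.54
Z_in = Z_0·(Z_L + jZ_0·tanβl)/(Z_0 + jZ_L·tanβl) = 15.5 − j16.9 Ω
Γ_s = (Z_in − Z_s)/(Z_in + Z_s) = (-59.5 − j16.9)/(90.5 − j16.9), |Γ_s| = 0.672
VSWR = (1 + |Γ_s|)/(1 − |Γ_s|)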